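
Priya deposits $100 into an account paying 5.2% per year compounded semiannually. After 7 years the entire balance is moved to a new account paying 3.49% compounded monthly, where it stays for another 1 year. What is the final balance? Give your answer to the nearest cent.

$148.32

Phase 1: 100·(1 + 0.026)^14 ≈ 143.2396.
Phase 2: 143.2396·(1 + 0.0349/12)^12 ≈ 148.3194.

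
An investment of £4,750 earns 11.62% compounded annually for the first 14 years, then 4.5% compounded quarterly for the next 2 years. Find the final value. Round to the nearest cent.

£24,207.51

After 14 years at 11.62%: 4,750 × 4.6600250852 ≈ 22,135.1192.
Then 2 years at 4.5%: 22,135.1192 × 1.0936246158 ≈ 24,207.5112.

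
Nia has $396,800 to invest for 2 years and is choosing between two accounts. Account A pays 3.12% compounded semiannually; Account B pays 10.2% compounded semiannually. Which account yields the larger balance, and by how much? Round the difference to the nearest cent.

Account A growth factor: (1 + 0.0156)^4 ≈ 1.06387540489; balance ≈ 422,145.7607.
Account B growth factor: (1 + 0.051)^4 ≈ 1.2201433692; balance ≈ 484,152.8889.
Account B is larger by 62,007.1282.

Account B, by $62,007.13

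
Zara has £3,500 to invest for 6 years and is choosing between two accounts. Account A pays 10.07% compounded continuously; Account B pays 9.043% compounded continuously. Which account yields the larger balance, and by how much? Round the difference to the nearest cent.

Account A growth factor: e^(0.1007·6) = e^0.6042 ≈ 1.829787793; balance ≈ 6,404.2573.
Account B growth factor: e^(0.09043·6) = e^0.54258 ≈ 1.720439876; balance ≈ 6,021.5396.
Account A is larger by 382.7177.

Account A, by £382.72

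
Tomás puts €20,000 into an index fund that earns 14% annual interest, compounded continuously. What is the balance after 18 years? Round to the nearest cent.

A = P·e^(rt) = 20,000·e^(0.14·18) = 20,000·e^2.52.
e^2.52 ≈ 12.4285966636, so A ≈ 248,571.9333.

€248,571.93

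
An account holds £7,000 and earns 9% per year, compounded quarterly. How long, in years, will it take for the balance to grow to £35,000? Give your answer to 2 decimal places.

18.08 years

(1 + 0.0225)^(4t) = 35,000/7,000 = 5.
4t·ln(1 + 0.0225) = ln(5); 4t = 1.6094/0.0222506 ≈ 72.3323.
t ≈ 18.0831 years.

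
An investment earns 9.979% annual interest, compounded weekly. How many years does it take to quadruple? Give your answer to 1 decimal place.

13.9 years

(1 + 0.00191904)^(52t) = 4.
52t = ln 4 / ln(1 + 0.00191904) ≈ 1.3863/0.0019172 ≈ 723.0830.
t ≈ 13.9054.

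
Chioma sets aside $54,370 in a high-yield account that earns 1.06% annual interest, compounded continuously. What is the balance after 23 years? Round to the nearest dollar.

$69,381

A = P·e^(rt) = 54,370·e^(0.0106·23) = 54,370·e^0.2438.
e^0.2438 ≈ 1.2760890871, so A ≈ 69,380.9637.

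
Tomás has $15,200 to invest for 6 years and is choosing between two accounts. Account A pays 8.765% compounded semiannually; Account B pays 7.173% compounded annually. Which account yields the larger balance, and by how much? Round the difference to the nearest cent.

Account A growth factor: (1 + 0.043825)^12 ≈ 1.6731401843; balance ≈ 25,431.7308.
Account B growth factor: (1 + 0.07173)^6 ≈ 1.515347812; balance ≈ 23,033.2867.
Account A is larger by 2,398.4441.

Account A, by $2,398.44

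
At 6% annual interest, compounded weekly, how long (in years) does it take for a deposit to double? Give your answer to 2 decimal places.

11.56 years

(1 + 0.00115385)^(52t) = 2.
52t = ln 2 / ln(1 + 0.00115385) ≈ 0.69315/0.00115318 ≈ 601.0741.
t ≈ 11.5591.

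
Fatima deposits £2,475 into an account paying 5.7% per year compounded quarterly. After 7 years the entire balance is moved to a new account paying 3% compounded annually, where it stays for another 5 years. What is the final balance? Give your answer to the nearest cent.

£4,264.05

After 7 years at 5.7%: 2,475 × 1.486142515 ≈ 3,678.2027.
Then 5 years at 3%: 3,678.2027 × 1.159274074 ≈ 4,264.0451.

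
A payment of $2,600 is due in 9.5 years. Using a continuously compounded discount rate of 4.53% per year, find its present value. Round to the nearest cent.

P = A·e^(−rt) = 2,600·e^(−0.43035).
e^(−0.43035) ≈ 0.6502814564, so P ≈ 1,690.7318.

$1,690.73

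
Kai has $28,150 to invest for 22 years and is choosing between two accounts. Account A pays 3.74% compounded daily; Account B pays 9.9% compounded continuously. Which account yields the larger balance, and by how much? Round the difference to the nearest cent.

Account B, by $184,434.89

A: (1 + 0.0374/365)^8030 ≈ 2.2767701744, so 28,150 × 2.2767701744 ≈ 64,091.0804.
B: e^(0.099·22) = e^2.178 ≈ 8.82863132703, so 28,150 × 8.82863132703 ≈ 248,525.9719.
Difference ≈ 184,434.8914 in favor of B.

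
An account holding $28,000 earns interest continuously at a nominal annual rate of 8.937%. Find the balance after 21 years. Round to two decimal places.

$182,906.39

A = P·e^(rt) = 28,000·e^(0.08937·21) = 28,000·e^1.87677.
e^1.87677 ≈ 6.53237119074, so A ≈ 182,906.3933.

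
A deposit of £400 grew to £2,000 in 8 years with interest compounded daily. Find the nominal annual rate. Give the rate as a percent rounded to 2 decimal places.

20.12%

The 2920-period growth factor is 2,000/400 = 5.
r/365 = 5^(1/2920) − 1 ≈ 0.000551329, so r ≈ 365·0.000551329 = 20.12352%.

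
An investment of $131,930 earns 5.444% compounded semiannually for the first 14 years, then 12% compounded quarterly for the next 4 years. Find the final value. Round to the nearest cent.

$449,072.25

After 14 years at 5.444%: 131,930 × 2.12117774969 ≈ 279,846.9805.
Then 4 years at 12%: 279,846.9805 × 1.6047064391 ≈ 449,072.2516.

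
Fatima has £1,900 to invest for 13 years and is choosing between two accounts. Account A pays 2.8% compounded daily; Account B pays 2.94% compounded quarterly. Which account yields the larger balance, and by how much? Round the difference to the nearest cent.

Account B, by £46.37

A: (1 + 0.028/365)^4745 ≈ 1.439054123, so 1,900 × 1.439054123 ≈ 2,734.2028.
B: (1 + 0.00735)^52 ≈ 1.463458192, so 1,900 × 1.463458192 ≈ 2,780.5706.
Difference ≈ 46.3677 in favor of B.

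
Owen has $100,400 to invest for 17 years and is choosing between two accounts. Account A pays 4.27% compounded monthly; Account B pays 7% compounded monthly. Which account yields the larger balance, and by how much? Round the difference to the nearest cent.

Account A growth factor: (1 + 0.0427/12)^204 ≈ 2.06392922843; balance ≈ 207,218.4945.
Account B growth factor: (1 + 0.07/12)^204 ≈ 3.2757360947; balance ≈ 328,883.9039.
Account B is larger by 121,665.4094.

Account B, by $121,665.41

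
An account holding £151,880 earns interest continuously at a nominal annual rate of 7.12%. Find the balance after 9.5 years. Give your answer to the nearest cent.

A = P·e^(rt) = 151,880·e^(0.0712·9.5) = 151,880·e^0.6764.
e^0.6764 ≈ 1.96678454779, so A ≈ 298,715.2371.

£298,715.24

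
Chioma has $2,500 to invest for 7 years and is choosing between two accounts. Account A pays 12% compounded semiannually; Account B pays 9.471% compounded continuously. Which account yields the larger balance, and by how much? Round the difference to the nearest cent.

Account A growth factor: (1 + 0.06)^14 ≈ 2.260903956; balance ≈ 5,652.2599.
Account B growth factor: e^(0.09471·7) = e^0.66297 ≈ 1.940547209; balance ≈ 4,851.3680.
Account A is larger by 800.8919.

Account A, by $800.89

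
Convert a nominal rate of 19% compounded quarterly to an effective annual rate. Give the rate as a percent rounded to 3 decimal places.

One year is 4 periods at 0.0475 each: (1 + 0.0475)^4 ≈ 1.203971.
EAR = 1.203971 − 1 ≈ 20.39713%.

20.397%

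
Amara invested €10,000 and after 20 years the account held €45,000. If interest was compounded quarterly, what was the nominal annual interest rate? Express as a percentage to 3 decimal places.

7.592%

(1 + r/4)^80 = 45,000/10,000 = 4.5.
1 + r/4 = 4.5^(1/80) ≈ 1.018979, so r/4 ≈ 0.0189788.
r ≈ 4·0.0189788 = 7.59153%.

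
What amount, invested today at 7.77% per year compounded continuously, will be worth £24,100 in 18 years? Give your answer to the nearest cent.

£5,951.31

P = A·e^(−rt) = 24,100·e^(−1.3986).
e^(−1.3986) ≈ 0.24694244147, so P ≈ 5,951.3128.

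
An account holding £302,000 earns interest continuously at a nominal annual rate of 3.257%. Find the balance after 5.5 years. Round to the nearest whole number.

£361,247

A = P·e^(rt) = 302,000·e^(0.03257·5.5) = 302,000·e^0.179135.
e^0.179135 ≈ 1.19618221787, so A ≈ 361,247.0298.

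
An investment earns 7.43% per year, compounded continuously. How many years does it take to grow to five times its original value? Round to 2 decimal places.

21.66 years

e^(0.0743t) = 5, so 0.0743t = ln 5 ≈ 1.6094.
t ≈ 1.6094/0.0743 ≈ 21.6613.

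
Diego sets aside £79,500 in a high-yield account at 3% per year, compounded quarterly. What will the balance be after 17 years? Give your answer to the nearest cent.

£132,138.95

Periodic rate = 3%/4 = 0.0075; periods = 4·17 = 68.
A = 79,500·(1 + 0.0075)^68 ≈ 79,500·1.66212517425 ≈ 132,138.9514.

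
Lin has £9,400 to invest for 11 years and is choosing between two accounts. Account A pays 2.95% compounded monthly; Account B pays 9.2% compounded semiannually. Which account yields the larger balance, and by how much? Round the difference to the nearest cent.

A: (1 + 0.0295/12)^132 ≈ 1.3827880511, so 9,400 × 1.3827880511 ≈ 12,998.2077.
B: (1 + 0.046)^22 ≈ 2.6896579897, so 9,400 × 2.6896579897 ≈ 25,282.7851.
Difference ≈ 12,284.5774 in favor of B.

Account B, by £12,284.58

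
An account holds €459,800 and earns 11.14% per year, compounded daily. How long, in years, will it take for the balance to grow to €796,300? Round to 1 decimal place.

4.9 years

(1 + 0.000305205)^(365t) = 796,300/459,800 = 1.7318.
365t·ln(1 + 0.000305205) = ln(1.7318); 365t = 0.54918/0.000305159 ≈ 1799.6669.
t ≈ 4.9306 years.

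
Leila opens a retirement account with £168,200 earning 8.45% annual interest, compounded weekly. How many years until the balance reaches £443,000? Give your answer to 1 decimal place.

We need (1 + 0.001625)^(52t) = 2.6338, so 52t = ln 2.6338 / ln 1.001625 ≈ 596.4324.
t ≈ 596.4324/52 = 11.4699 years.

11.5 years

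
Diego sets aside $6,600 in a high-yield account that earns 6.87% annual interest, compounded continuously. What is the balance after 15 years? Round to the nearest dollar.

A = P·e^(rt) = 6,600·e^(0.0687·15) = 6,600·e^1.0305.
e^1.0305 ≈ 2.8024667178, so A ≈ 18,496.2803.

$18,496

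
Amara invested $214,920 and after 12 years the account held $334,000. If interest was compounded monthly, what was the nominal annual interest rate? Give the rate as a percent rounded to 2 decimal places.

The 144-period growth factor is 334,000/214,920 = 1.55407.
r/12 = 1.55407^(1/144) − 1 ≈ 0.00306632, so r ≈ 12·0.00306632 = 3.67959%.

3.68%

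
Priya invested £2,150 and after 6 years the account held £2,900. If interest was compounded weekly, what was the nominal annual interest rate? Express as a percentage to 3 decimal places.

(1 + r/52)^312 = 2,900/2,150 = 1.34884.
1 + r/52 = 1.34884^(1/312) ≈ 1.00096, so r/52 ≈ 0.000959572.
r ≈ 52·0.000959572 = 4.98977%.

4.990%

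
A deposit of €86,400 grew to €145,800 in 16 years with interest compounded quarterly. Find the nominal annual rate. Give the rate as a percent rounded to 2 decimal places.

The 64-period growth factor is 145,800/86,400 = 1.6875.
r/4 = 1.6875^(1/64) − 1 ≈ 0.00820926, so r ≈ 4·0.00820926 = 3.28371%.

3.28%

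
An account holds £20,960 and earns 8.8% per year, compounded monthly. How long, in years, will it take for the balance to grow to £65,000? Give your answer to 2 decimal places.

(1 + 0.00733333)^(12t) = 65,000/20,960 = 3.1011.
12t·ln(1 + 0.00733333) = ln(3.1011); 12t = 1.1318/0.00730658 ≈ 154.8977.
t ≈ 12.9081 years.

12.91 years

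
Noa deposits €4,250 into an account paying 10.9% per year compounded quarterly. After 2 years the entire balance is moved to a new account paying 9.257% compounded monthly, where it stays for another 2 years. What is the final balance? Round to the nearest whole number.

€6,337

After 2 years at 10.9%: 4,250 × 1.239964351 ≈ 5,269.8485.
Then 2 years at 9.257%: 5,269.8485 × 1.202532261 ≈ 6,337.1628.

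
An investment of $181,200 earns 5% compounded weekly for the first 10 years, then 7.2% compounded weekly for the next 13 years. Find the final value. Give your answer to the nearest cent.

After 10 years at 5%: 181,200 × 1.64832524492 ≈ 298,676.5344.
Then 13 years at 7.2%: 298,676.5344 × 2.54811175728 ≈ 761,061.1889.

$761,061.19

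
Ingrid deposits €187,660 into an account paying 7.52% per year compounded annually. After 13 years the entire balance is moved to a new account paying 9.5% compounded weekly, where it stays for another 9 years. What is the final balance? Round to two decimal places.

€1,131,657.60

After 13 years at 7.52%: 187,660 × 2.566612613329 ≈ 481,650.5230.
Then 9 years at 9.5%: 481,650.5230 × 2.349540883423 ≈ 1,131,657.5954.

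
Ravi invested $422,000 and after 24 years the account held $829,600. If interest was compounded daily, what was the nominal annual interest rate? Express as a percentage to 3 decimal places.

2.817%

(1 + r/365)^8760 = 829,600/422,000 = 1.96588.
1 + r/365 = 1.96588^(1/8760) ≈ 1.000077, so r/365 ≈ 0.0000771649.
r ≈ 365·0.0000771649 = 2.81652%.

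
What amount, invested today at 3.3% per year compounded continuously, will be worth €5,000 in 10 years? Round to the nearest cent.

P = A·e^(−rt) = 5,000·e^(−0.33).
e^(−0.33) ≈ 0.7189237334, so P ≈ 3,594.6187.

€3,594.62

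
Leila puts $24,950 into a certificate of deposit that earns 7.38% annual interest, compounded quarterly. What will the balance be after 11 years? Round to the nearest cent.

$55,772.22

Periodic rate = 7.38%/4 = 0.01845; periods = 4·11 = 44.
A = 24,950·(1 + 0.01845)^44 ≈ 24,950·2.2353593583 ≈ 55,772.2160.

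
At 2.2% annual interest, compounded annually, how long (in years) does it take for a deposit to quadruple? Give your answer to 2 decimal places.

63.70 years

(1 + 0.022)^t = 4.
t = ln 4 / ln(1 + 0.022) ≈ 1.3863/0.0217615 ≈ 63.7040.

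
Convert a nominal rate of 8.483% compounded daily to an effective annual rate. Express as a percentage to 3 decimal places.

One year is 365 periods at 0.000232411 each: (1 + 0.000232411)^365 ≈ 1.088521.
EAR = 1.088521 − 1 ≈ 8.85213%.

8.852%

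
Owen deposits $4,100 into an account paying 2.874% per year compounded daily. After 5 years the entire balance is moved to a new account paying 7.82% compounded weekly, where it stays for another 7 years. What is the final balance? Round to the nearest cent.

$8,179.82

Phase 1: 4,100·(1 + 0.02874/365)^1825 ≈ 4,733.5778.
Phase 2: 4,733.5778·(1 + 0.0782/52)^364 ≈ 8,179.8198.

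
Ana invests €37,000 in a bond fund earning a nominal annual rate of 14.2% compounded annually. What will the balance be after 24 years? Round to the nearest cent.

Growth factor = (1 + 0.142)^24 ≈ 24.209537561.
A ≈ 37,000 × 24.209537561 ≈ 895,752.8898.

€895,752.89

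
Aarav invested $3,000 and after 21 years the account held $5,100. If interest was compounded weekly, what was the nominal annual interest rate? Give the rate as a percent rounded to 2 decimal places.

2.53%

(1 + r/52)^1092 = 5,100/3,000 = 1.7.
1 + r/52 = 1.7^(1/1092) ≈ 1.000486, so r/52 ≈ 0.000486041.
r ≈ 52·0.000486041 = 2.52742%.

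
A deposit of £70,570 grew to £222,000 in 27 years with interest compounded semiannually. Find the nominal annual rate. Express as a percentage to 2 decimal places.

4.29%

(1 + r/2)^54 = 222,000/70,570 = 3.14581.
1 + r/2 = 3.14581^(1/54) ≈ 1.02145, so r/2 ≈ 0.0214504.
r ≈ 2·0.0214504 = 4.29008%.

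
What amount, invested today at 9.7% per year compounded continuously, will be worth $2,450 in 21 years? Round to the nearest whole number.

P = A·e^(−rt) = 2,450·e^(−2.037).
e^(−2.037) ≈ 0.1304193827, so P ≈ 319.5275.

$320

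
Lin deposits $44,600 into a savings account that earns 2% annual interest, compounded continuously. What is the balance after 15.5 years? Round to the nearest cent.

A = P·e^(rt) = 44,600·e^(0.02·15.5) = 44,600·e^0.31.
e^0.31 ≈ 1.3634251141, so A ≈ 60,808.7601.

$60,808.76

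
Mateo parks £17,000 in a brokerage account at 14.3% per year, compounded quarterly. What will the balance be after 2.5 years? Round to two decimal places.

Growth factor = (1 + 0.03575)^10 ≈ 1.420853887.
A ≈ 17,000 × 1.420853887 ≈ 24,154.5161.

£24,154.52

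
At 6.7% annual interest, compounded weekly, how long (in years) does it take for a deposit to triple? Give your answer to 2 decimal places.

(1 + 0.00128846)^(52t) = 3.
52t = ln 3 / ln(1 + 0.00128846) ≈ 1.0986/0.00128763 ≈ 853.2035.
t ≈ 16.4078.

16.41 years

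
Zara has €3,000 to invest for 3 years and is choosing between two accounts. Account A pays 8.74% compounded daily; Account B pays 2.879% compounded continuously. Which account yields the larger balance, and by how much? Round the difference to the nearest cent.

Account A, by €628.61

A: (1 + 0.0874/365)^1095 ≈ 1.299745678, so 3,000 × 1.299745678 ≈ 3,899.2370.
B: e^(0.02879·3) = e^0.08637 ≈ 1.090209631, so 3,000 × 1.090209631 ≈ 3,270.6289.
Difference ≈ 628.6081 in favor of A.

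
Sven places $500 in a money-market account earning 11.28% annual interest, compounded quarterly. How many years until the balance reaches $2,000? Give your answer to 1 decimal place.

(1 + 0.0282)^(4t) = 2,000/500 = 4.
4t·ln(1 + 0.0282) = ln(4); 4t = 1.3863/0.0278097 ≈ 49.8493.
t ≈ 12.4623 years.

12.5 years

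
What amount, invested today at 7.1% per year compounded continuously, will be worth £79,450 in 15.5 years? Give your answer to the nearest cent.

£26,433.39

P = A·e^(−rt) = 79,450·e^(−1.1005).
e^(−1.1005) ≈ 0.33270468976, so P ≈ 26,433.3876.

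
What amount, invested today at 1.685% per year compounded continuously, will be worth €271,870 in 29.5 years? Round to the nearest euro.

€165,381

P = A·e^(−rt) = 271,870·e^(−0.497075).
e^(−0.497075) ≈ 0.608307359048, so P ≈ 165,380.5217.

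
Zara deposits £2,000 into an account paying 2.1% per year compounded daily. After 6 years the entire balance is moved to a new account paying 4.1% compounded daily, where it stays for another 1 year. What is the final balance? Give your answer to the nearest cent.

£2,363.49

After 6 years at 2.1%: 2,000 × 1.134278057 ≈ 2,268.5561.
Then 1 years at 4.1%: 2,268.5561 × 1.041849707 ≈ 2,363.4945.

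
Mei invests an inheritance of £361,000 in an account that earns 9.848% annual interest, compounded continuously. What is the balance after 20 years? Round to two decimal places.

£2,587,578.97

A = P·e^(rt) = 361,000·e^(0.09848·20) = 361,000·e^1.9696.
e^1.9696 ≈ 7.167808791329, so A ≈ 2,587,578.9737.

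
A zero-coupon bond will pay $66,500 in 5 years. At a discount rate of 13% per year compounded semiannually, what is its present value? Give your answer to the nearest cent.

$35,426.28

Growth factor = (1 + 0.065)^10 ≈ 1.8771374653.
P = 66,500/1.8771374653 ≈ 35,426.2814.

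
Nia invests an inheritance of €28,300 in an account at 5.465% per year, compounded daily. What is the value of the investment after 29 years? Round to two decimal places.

Growth factor = (1 + 0.05465/365)^10585 ≈ 4.87798080706.
A ≈ 28,300 × 4.87798080706 ≈ 138,046.8568.

€138,046.86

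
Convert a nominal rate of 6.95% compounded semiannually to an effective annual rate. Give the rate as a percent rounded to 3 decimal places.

7.071%

One year is 2 periods at 0.03475 each: (1 + 0.03475)^2 ≈ 1.070708.
EAR = 1.070708 − 1 ≈ 7.07076%.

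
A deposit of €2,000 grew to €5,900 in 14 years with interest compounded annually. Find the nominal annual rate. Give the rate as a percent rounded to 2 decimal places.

8.03%

(1 + r)^14 = 5,900/2,000 = 2.95.
1 + r = 2.95^(1/14) ≈ 1.080336, so r ≈ 0.0803357.
r ≈ 8.03357%.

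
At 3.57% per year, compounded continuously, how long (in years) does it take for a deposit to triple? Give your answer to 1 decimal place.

e^(0.0357t) = 3, so 0.0357t = ln 3 ≈ 1.0986.
t ≈ 1.0986/0.0357 ≈ 30.7735.

30.8 years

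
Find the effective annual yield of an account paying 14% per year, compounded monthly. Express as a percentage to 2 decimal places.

14.93%

EAR = (1 + 14%/12)^12 − 1 = (1 + 0.0116667)^12 − 1.
(1 + 0.0116667)^12 ≈ 1.149342, so EAR ≈ 14.93420%.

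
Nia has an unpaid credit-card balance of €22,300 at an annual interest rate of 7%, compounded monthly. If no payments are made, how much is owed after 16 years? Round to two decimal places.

Periodic rate = 7%/12 = 0.00583333; periods = 12·16 = 192.
A = 22,300·(1 + 0.07/12)^192 ≈ 22,300·3.0548973204 ≈ 68,124.2102.

€68,124.21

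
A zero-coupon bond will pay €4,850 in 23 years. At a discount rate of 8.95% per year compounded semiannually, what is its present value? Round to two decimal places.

Growth factor = (1 + 0.04475)^46 ≈ 7.491511862.
P = 4,850/7.491511862 ≈ 647.3994.

€647.40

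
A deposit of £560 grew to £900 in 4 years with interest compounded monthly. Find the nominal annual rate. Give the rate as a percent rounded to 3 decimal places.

The 48-period growth factor is 900/560 = 1.60714.
r/12 = 1.60714^(1/48) − 1 ≈ 0.00993355, so r ≈ 12·0.00993355 = 11.92027%.

11.920%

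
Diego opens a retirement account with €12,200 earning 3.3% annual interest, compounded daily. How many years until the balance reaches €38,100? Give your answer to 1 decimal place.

(1 + 0.000090411)^(365t) = 38,100/12,200 = 3.123.
365t·ln(1 + 0.000090411) = ln(3.123); 365t = 1.1388/9.04069e-05 ≈ 12596.1479.
t ≈ 34.5100 years.

34.5 years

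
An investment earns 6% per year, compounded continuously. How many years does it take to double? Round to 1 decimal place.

11.6 years

e^(0.06t) = 2, so 0.06t = ln 2 ≈ 0.69315.
t ≈ 0.69315/0.06 ≈ 11.5525.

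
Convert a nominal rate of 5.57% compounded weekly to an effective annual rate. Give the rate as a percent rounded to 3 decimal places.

EAR = (1 + 5.57%/52)^52 − 1 = (1 + 0.00107115)^52 − 1.
(1 + 0.00107115)^52 ≈ 1.057249, so EAR ≈ 5.72489%.

5.725%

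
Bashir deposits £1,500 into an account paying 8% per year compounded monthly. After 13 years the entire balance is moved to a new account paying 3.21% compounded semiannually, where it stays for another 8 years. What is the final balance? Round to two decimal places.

£5,456.32

Phase 1: 1,500·(1 + 0.08/12)^156 ≈ 4,229.2039.
Phase 2: 4,229.2039·(1 + 0.01605)^16 ≈ 5,456.3209.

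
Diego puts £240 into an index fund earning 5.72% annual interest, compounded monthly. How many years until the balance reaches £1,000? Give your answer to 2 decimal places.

(1 + 0.00476667)^(12t) = 1,000/240 = 4.1667.
12t·ln(1 + 0.00476667) = ln(4.1667); 12t = 1.4271/0.00475534 ≈ 300.1080.
t ≈ 25.0090 years.

25.01 years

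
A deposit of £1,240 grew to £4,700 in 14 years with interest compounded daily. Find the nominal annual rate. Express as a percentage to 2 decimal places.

The 5110-period growth factor is 4,700/1,240 = 3.79032.
r/365 = 3.79032^(1/5110) − 1 ≈ 0.000260788, so r ≈ 365·0.000260788 = 9.51875%.

9.52%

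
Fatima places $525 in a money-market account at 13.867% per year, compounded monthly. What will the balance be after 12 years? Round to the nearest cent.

$2,745.99

Growth factor = (1 + 0.13867/12)^144 ≈ 5.230457498.
A ≈ 525 × 5.230457498 ≈ 2,745.9902.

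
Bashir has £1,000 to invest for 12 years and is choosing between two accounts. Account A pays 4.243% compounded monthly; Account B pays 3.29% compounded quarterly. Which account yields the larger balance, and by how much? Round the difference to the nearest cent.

Account A, by £180.71

Account A growth factor: (1 + 0.04243/12)^144 ≈ 1.662399372; balance ≈ 1,662.3994.
Account B growth factor: (1 + 0.008225)^48 ≈ 1.481692823; balance ≈ 1,481.6928.
Account A is larger by 180.7065.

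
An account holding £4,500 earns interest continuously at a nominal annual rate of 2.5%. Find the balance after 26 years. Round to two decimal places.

£8,619.93

A = P·e^(rt) = 4,500·e^(0.025·26) = 4,500·e^0.65.
e^0.65 ≈ 1.915540829, so A ≈ 8,619.9337.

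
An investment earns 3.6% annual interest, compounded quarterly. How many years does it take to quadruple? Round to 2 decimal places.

(1 + 0.009)^(4t) = 4.
4t = ln 4 / ln(1 + 0.009) ≈ 1.3863/0.00895974 ≈ 154.7248.
t ≈ 38.6812.

38.68 years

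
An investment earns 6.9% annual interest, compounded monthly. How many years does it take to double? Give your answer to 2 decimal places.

(1 + 0.00575)^(12t) = 2.
12t = ln 2 / ln(1 + 0.00575) ≈ 0.69315/0.00573353 ≈ 120.8936.
t ≈ 10.0745.

10.07 years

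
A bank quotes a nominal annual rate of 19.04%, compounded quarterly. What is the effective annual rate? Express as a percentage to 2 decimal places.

EAR = (1 + 19.04%/4)^4 − 1 = (1 + 0.0476)^4 − 1.
(1 + 0.0476)^4 ≈ 1.204431, so EAR ≈ 20.44311%.

20.44%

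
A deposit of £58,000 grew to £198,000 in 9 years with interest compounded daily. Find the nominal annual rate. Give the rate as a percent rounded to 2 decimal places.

13.65%

The 3285-period growth factor is 198,000/58,000 = 3.41379.
r/365 = 3.41379^(1/3285) − 1 ≈ 0.000373837, so r ≈ 365·0.000373837 = 13.64504%.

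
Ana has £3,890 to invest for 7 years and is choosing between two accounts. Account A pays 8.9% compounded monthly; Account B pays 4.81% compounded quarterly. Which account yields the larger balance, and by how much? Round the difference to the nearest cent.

Account A, by £1,799.99

A: (1 + 0.089/12)^84 ≈ 1.860231734, so 3,890 × 1.860231734 ≈ 7,236.3014.
B: (1 + 0.012025)^28 ≈ 1.397509432, so 3,890 × 1.397509432 ≈ 5,436.3117.
Difference ≈ 1,799.9898 in favor of A.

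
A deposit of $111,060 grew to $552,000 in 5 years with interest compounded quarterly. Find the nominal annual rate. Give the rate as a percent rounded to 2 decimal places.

(1 + r/4)^20 = 552,000/111,060 = 4.97029.
1 + r/4 = 4.97029^(1/20) ≈ 1.083475, so r/4 ≈ 0.0834754.
r ≈ 4·0.0834754 = 33.39018%.

33.39%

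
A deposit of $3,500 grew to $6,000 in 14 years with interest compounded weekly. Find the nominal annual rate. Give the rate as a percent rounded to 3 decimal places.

3.851%

(1 + r/52)^728 = 6,000/3,500 = 1.71429.
1 + r/52 = 1.71429^(1/728) ≈ 1.000741, so r/52 ≈ 0.000740654.
r ≈ 52·0.000740654 = 3.85140%.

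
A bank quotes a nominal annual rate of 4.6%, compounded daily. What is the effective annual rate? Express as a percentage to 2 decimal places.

4.71%

One year is 365 periods at 0.000126027 each: (1 + 0.000126027)^365 ≈ 1.047071.
EAR = 1.047071 − 1 ≈ 4.70714%.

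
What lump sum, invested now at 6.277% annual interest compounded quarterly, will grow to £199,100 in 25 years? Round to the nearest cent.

£41,961.08

Growth factor = (1 + 0.0156925)^100 ≈ 4.74487261997.
P = 199,100/4.74487261997 ≈ 41,961.0843.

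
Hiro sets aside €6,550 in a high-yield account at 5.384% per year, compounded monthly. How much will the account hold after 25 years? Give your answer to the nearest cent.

€25,089.63

Periodic rate = 5.384%/12 = 0.00448667; periods = 12·25 = 300.
A = 6,550·(1 + 0.05384/12)^300 ≈ 6,550·3.830477522 ≈ 25,089.6278.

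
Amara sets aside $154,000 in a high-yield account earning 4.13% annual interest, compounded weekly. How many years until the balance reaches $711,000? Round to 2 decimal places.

We need (1 + 0.000794231)^(52t) = 4.6169, so 52t = ln 4.6169 / ln 1.000794 ≈ 1926.8043.
t ≈ 1926.8043/52 = 37.0539 years.

37.05 years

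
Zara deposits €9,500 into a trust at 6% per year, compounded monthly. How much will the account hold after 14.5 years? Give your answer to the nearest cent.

€22,626.55

Growth factor = (1 + 0.005)^174 ≈ 2.3817421672.
A ≈ 9,500 × 2.3817421672 ≈ 22,626.5506.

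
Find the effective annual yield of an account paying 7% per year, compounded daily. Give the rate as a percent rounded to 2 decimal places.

One year is 365 periods at 0.000191781 each: (1 + 0.000191781)^365 ≈ 1.072501.
EAR = 1.072501 − 1 ≈ 7.25010%.

7.25%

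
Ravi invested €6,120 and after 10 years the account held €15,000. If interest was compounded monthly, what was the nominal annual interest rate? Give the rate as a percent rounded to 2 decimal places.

9.00%

The 120-period growth factor is 15,000/6,120 = 2.45098.
r/12 = 2.45098^(1/120) − 1 ≈ 0.00749871, so r ≈ 12·0.00749871 = 8.99845%.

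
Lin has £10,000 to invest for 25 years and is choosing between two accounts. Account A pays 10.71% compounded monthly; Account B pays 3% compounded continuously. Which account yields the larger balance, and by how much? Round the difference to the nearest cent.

Account A, by £122,598.93

Account A growth factor: (1 + 0.008925)^300 ≈ 14.3768931642; balance ≈ 143,768.9316.
Account B growth factor: e^(0.03·25) = e^0.75 ≈ 2.1170000166; balance ≈ 21,170.0002.
Account A is larger by 122,598.9315.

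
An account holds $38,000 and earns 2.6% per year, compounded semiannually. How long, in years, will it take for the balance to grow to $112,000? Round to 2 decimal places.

41.84 years

(1 + 0.013)^(2t) = 112,000/38,000 = 2.9474.
2t·ln(1 + 0.013) = ln(2.9474); 2t = 1.0809/0.0129162 ≈ 83.6864.
t ≈ 41.8432 years.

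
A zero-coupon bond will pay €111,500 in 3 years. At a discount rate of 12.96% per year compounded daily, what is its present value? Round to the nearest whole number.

Growth factor = (1 + 0.1296/365)^1095 ≈ 1.47510768074.
P = 111,500/1.47510768074 ≈ 75,587.7021.

€75,588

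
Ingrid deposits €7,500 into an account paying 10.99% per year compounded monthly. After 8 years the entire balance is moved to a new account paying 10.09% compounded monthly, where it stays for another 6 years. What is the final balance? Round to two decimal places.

€32,883.48

After 8 years at 10.99%: 7,500 × 2.3993513021 ≈ 17,995.1348.
Then 6 years at 10.09%: 17,995.1348 × 1.8273539205 ≈ 32,883.4801.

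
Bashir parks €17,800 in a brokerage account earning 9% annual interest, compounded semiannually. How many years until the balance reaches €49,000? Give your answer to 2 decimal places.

We need (1 + 0.045)^(2t) = 2.7528, so 2t = ln 2.7528 / ln 1.045 ≈ 23.0053.
t ≈ 23.0053/2 = 11.5027 years.

11.50 years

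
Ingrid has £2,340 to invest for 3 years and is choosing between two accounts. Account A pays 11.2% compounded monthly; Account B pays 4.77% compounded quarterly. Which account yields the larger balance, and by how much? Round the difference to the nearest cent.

Account A, by £571.64

Account A growth factor: (1 + 0.112/12)^36 ≈ 1.397160117; balance ≈ 3,269.3547.
Account B growth factor: (1 + 0.011925)^12 ≈ 1.152868851; balance ≈ 2,697.7131.
Account A is larger by 571.6416.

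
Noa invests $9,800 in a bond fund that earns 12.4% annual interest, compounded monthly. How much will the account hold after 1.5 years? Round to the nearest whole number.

Growth factor = (1 + 0.124/12)^18 ≈ 1.2032732712.
A ≈ 9,800 × 1.2032732712 ≈ 11,792.0781.

$11,792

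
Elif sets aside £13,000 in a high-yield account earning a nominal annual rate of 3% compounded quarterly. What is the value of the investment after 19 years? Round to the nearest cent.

£22,938.63

Periodic rate = 3%/4 = 0.0075; periods = 4·19 = 76.
A = 13,000·(1 + 0.0075)^76 ≈ 13,000·1.7645101699 ≈ 22,938.6322.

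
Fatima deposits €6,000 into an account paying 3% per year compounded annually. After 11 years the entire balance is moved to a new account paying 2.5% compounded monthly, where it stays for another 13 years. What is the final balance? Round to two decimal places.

€11,491.05

Phase 1: 6,000·(1 + 0.03)^11 ≈ 8,305.4032.
Phase 2: 8,305.4032·(1 + 0.025/12)^156 ≈ 11,491.0471.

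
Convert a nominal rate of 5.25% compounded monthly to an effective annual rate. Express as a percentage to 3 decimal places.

5.378%

One year is 12 periods at 0.004375 each: (1 + 0.004375)^12 ≈ 1.053782.
EAR = 1.053782 − 1 ≈ 5.37819%.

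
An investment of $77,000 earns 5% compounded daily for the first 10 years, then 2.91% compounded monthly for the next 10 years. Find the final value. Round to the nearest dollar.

$169,766

Phase 1: 77,000·(1 + 0.05/365)^3650 ≈ 126,947.1907.
Phase 2: 126,947.1907·(1 + 0.002425)^120 ≈ 169,765.6421.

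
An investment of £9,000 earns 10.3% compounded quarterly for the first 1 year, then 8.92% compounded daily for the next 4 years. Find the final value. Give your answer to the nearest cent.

Phase 1: 9,000·(1 + 0.02575)^4 ≈ 9,963.4240.
Phase 2: 9,963.4240·(1 + 0.0892/365)^1460 ≈ 14,234.6224.

£14,234.62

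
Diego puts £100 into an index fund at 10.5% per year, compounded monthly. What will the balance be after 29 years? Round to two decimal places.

£2,073.36

Growth factor = (1 + 0.00875)^348 ≈ 20.73359496.
A ≈ 100 × 20.73359496 ≈ 2,073.3595.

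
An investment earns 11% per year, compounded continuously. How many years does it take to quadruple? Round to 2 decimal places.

e^(0.11t) = 4, so 0.11t = ln 4 ≈ 1.3863.
t ≈ 1.3863/0.11 ≈ 12.6027.

12.60 years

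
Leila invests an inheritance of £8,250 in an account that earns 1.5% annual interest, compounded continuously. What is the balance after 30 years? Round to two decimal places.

£12,938.58

A = P·e^(rt) = 8,250·e^(0.015·30) = 8,250·e^0.45.
e^0.45 ≈ 1.5683121855, so A ≈ 12,938.5755.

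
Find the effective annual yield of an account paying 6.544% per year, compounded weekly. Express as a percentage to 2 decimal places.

EAR = (1 + 6.544%/52)^52 − 1 = (1 + 0.00125846)^52 − 1.
(1 + 0.00125846)^52 ≈ 1.067585, so EAR ≈ 6.75848%.

6.76%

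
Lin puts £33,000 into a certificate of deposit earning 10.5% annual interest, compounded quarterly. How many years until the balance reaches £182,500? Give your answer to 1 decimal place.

(1 + 0.02625)^(4t) = 182,500/33,000 = 5.5303.
4t·ln(1 + 0.02625) = ln(5.5303); 4t = 1.7102/0.0259114 ≈ 66.0035.
t ≈ 16.5009 years.

16.5 years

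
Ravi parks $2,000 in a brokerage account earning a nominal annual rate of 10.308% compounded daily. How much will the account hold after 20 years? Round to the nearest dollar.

Periodic rate = 10.308%/365 = 0.000282411; periods = 365·20 = 7300.
A = 2,000·(1 + 0.10308/365)^7300 ≈ 2,000·7.8562464822 ≈ 15,712.4930.

$15,712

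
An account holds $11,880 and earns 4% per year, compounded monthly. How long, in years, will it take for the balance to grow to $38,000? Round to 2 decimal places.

29.12 years

(1 + 0.00333333)^(12t) = 38,000/11,880 = 3.1987.
12t·ln(1 + 0.00333333) = ln(3.1987); 12t = 1.1627/0.00332779 ≈ 349.4000.
t ≈ 29.1167 years.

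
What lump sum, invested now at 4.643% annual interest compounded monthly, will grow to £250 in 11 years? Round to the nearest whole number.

£150

Growth factor = (1 + 0.04643/12)^132 ≈ 1.66486575.
P = 250/1.66486575 ≈ 150.1623.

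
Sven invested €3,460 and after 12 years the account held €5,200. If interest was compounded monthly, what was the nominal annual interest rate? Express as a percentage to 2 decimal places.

The 144-period growth factor is 5,200/3,460 = 1.50289.
r/12 = 1.50289^(1/144) − 1 ≈ 0.0028331, so r ≈ 12·0.0028331 = 3.39972%.

3.40%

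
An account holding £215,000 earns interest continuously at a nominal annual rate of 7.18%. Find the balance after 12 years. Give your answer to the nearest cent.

A = P·e^(rt) = 215,000·e^(0.0718·12) = 215,000·e^0.8616.
e^0.8616 ≈ 2.36694477728, so A ≈ 508,893.1271.

£508,893.13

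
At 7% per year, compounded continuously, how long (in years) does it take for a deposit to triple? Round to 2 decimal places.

15.69 years

e^(0.07t) = 3, so 0.07t = ln 3 ≈ 1.0986.
t ≈ 1.0986/0.07 ≈ 15.6945.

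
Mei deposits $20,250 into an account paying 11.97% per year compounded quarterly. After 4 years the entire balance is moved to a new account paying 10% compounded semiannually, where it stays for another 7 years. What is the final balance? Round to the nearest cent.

After 4 years at 11.97%: 20,250 × 1.6028378989 ≈ 32,457.4675.
Then 7 years at 10%: 32,457.4675 × 1.9799315994 ≈ 64,263.5654.

$64,263.57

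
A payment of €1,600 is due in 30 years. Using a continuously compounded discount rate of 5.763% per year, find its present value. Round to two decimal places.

€283.97

P = A·e^(−rt) = 1,600·e^(−1.7289).
e^(−1.7289) ≈ 0.1774795301, so P ≈ 283.9672.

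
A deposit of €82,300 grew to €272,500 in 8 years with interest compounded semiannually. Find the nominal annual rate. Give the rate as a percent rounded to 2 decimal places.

(1 + r/2)^16 = 272,500/82,300 = 3.31106.
1 + r/2 = 3.31106^(1/16) ≈ 1.0777, so r/2 ≈ 0.0777001.
r ≈ 2·0.0777001 = 15.54002%.

15.54%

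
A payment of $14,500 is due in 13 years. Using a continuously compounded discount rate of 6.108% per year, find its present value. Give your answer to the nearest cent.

$6,554.22

P = A·e^(−rt) = 14,500·e^(−0.79404).
e^(−0.79404) ≈ 0.45201496106, so P ≈ 6,554.2169.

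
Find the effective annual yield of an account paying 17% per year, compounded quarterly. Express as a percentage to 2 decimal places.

One year is 4 periods at 0.0425 each: (1 + 0.0425)^4 ≈ 1.181148.
EAR = 1.181148 − 1 ≈ 18.11478%.

18.11%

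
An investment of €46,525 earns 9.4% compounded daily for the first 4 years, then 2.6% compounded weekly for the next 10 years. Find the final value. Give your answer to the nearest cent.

€87,871.58

Phase 1: 46,525·(1 + 0.094/365)^1460 ≈ 67,757.9228.
Phase 2: 67,757.9228·(1 + 0.0005)^520 ≈ 87,871.5787.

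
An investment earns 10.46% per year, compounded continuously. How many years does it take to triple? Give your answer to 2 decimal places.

e^(0.1046t) = 3, so 0.1046t = ln 3 ≈ 1.0986.
t ≈ 1.0986/0.1046 ≈ 10.5030.

10.50 years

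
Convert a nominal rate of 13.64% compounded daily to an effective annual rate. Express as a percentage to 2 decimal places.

One year is 365 periods at 0.000373699 each: (1 + 0.000373699)^365 ≈ 1.146111.
EAR = 1.146111 − 1 ≈ 14.61111%.

14.61%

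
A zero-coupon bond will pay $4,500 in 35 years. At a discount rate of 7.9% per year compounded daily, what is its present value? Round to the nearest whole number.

$283

Periodic rate = 7.9%/365 = 0.000216438; 12775 periods.
P = 4,500/(1 + 0.079/365)^12775 ≈ 4,500/15.87428996 ≈ 283.4772.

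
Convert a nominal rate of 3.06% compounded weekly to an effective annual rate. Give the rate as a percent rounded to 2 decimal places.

EAR = (1 + 3.06%/52)^52 − 1 = (1 + 0.000588462)^52 − 1.
(1 + 0.000588462)^52 ≈ 1.031064, so EAR ≈ 3.10637%.

3.11%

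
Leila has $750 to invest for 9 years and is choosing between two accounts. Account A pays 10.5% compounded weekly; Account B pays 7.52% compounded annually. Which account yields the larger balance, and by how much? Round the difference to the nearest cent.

Account A, by $487.43

A: (1 + 0.105/52)^468 ≈ 2.570363159, so 750 × 2.570363159 ≈ 1,927.7724.
B: (1 + 0.0752)^9 ≈ 1.920451313, so 750 × 1.920451313 ≈ 1,440.3385.
Difference ≈ 487.4339 in favor of A.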